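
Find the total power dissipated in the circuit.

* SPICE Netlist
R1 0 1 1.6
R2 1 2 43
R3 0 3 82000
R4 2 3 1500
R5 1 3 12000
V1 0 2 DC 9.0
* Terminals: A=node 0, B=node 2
Nodal analysis, taking node 2 as the 0 V reference.
Source V1 fixes V_0 = 9 V.
KCL at each unknown node (sum of currents leaving = 0; resistances in Ω):
  Node 1: (V_1 - 9)/1.6 + (V_1 - 0)/43 + (V_1 - V_3)/12000 = 0
  Node 3: (V_3 - 9)/82000 + (V_3 - 0)/1500 + (V_3 - V_1)/12000 = 0
Collecting terms (coefficients in siemens):
  0.6483·V_1 - 0.00008333·V_3 = 5.625
  0.0007622·V_3 - 0.00008333·V_1 = 0.0001098
Determinant D = (0.6483)(0.0007622) - (-0.00008333)(-0.00008333) = 0.0004942
V_1 = [(5.625)(0.0007622) - (-0.00008333)(0.0001098)]/D = 8.676 V
V_3 = [(0.6483)(0.0001098) - (5.625)(-0.00008333)]/D = 1.093 V
Power in each resistor, P = (ΔV)²/R:
  P_R1 = (9 - 8.676)²/1.6 = 0.06555 W
  P_R2 = (8.676 - 0)²/43 = 1.751 W
  P_R3 = (9 - 1.093)²/82000 = 0.0007625 W
  P_R4 = (0 - 1.093)²/1500 = 0.0007958 W
  P_R5 = (8.676 - 1.093)²/12000 = 0.004793 W
P_total = P_R1 + P_R2 + P_R3 + P_R4 + P_R5 = 1.822 W

Final answer: 1.822 W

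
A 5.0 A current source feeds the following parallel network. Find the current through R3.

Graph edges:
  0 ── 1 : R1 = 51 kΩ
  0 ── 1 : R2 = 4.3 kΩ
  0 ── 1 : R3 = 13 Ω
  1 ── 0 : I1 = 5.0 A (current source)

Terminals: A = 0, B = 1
All resistors sit directly between nodes 0 and 1, so they are in parallel and share one voltage V; the full source current 5 A splits among them.
1/R_par = 1/51000 + 1/4300 + 1/13 = 0.07718 S  =>  R_par = 12.96 Ω
V = I × R_par = 5 × 12.96 = 64.79 V
I_R3 = V/R3 = 64.79/13 = 4.984 A

Final answer: 4.984 A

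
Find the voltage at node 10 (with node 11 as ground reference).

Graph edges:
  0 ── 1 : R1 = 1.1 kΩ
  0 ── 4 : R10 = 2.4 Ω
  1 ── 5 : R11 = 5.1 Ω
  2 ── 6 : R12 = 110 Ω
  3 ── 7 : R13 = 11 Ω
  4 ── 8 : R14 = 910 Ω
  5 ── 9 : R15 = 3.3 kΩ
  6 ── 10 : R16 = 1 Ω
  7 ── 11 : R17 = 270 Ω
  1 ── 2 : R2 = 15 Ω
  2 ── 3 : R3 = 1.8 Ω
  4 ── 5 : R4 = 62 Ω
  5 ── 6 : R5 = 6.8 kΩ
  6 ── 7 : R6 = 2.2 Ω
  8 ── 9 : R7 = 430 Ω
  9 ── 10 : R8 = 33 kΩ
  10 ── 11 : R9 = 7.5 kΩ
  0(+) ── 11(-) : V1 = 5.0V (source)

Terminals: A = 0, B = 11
Nodal analysis, taking node 11 as the 0 V reference.
Source V1 fixes V_0 = 5 V.
KCL at each unknown node (sum of currents leaving = 0; resistances in Ω):
  Node 1: (V_1 - 5)/1100 + (V_1 - V_2)/15 + (V_1 - V_5)/5.1 = 0
  Node 2: (V_2 - V_1)/15 + (V_2 - V_3)/1.8 + (V_2 - V_6)/110 = 0
  Node 3: (V_3 - V_2)/1.8 + (V_3 - V_7)/11 = 0
  Node 4: (V_4 - V_5)/62 + (V_4 - 5)/2.4 + (V_4 - V_8)/910 = 0
  Node 5: (V_5 - V_4)/62 + (V_5 - V_6)/6800 + (V_5 - V_1)/5.1 + (V_5 - V_9)/3300 = 0
  Node 6: (V_6 - V_5)/6800 + (V_6 - V_7)/2.2 + (V_6 - V_2)/110 + (V_6 - V_10)/1 = 0
  Node 7: (V_7 - V_6)/2.2 + (V_7 - V_3)/11 + (V_7 - 0)/270 = 0
  Node 8: (V_8 - V_9)/430 + (V_8 - V_4)/910 = 0
  Node 9: (V_9 - V_8)/430 + (V_9 - V_10)/33000 + (V_9 - V_5)/3300 = 0
  Node 10: (V_10 - V_9)/33000 + (V_10 - 0)/7500 + (V_10 - V_6)/1 = 0
Collecting terms (coefficients in siemens):
  0.2637·V_1 - 0.06667·V_2 - 0.1961·V_5 = 0.004545
  0.6313·V_2 - 0.06667·V_1 - 0.5556·V_3 - 0.009091·V_6 = 0
  0.6465·V_3 - 0.5556·V_2 - 0.09091·V_7 = 0
  0.4339·V_4 - 0.01613·V_5 - 0.001099·V_8 = 2.083
  0.2127·V_5 - 0.1961·V_1 - 0.01613·V_4 - 0.0001471·V_6 - 0.000303·V_9 = 0
  1.464·V_6 - 0.009091·V_2 - 0.0001471·V_5 - 0.4545·V_7 - 1·V_10 = 0
  0.5492·V_7 - 0.09091·V_3 - 0.4545·V_6 = 0
  0.003424·V_8 - 0.001099·V_4 - 0.002326·V_9 = 0
  0.002659·V_9 - 0.000303·V_5 - 0.002326·V_8 - 0.0000303·V_10 = 0
  1·V_10 - 1·V_6 - 0.0000303·V_9 = 0
Solving these 10 simultaneous equations (Gaussian elimination) gives:
  V_1 = 4.082 V, V_2 = 3.87 V, V_3 = 3.847 V, V_4 = 4.968 V
  V_5 = 4.15 V, V_6 = 3.71 V, V_7 = 3.708 V, V_8 = 4.788 V
  V_9 = 4.703 V, V_10 = 3.71 V
The requested potential is V_10 = 3.71 V.

Final answer: V_10 = 3.71 V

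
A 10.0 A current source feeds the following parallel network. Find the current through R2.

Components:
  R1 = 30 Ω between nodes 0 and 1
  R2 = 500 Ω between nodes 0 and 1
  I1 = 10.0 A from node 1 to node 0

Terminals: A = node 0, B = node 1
All resistors sit directly between nodes 0 and 1, so they are in parallel and share one voltage V; the full source current 10 A splits among them.
1/R_par = 1/30 + 1/500 = 0.03533 S  =>  R_par = 28.3 Ω
V = I × R_par = 10 × 28.3 = 283 V
I_R2 = V/R2 = 283/500 = 0.566 A

Final answer: 0.566 A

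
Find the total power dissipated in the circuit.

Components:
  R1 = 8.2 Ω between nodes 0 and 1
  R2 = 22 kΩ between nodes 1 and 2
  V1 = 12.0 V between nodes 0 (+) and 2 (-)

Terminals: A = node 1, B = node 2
Nodal analysis, taking node 2 as the 0 V reference.
Source V1 fixes V_0 = 12 V.
KCL at each unknown node (sum of currents leaving = 0; resistances in Ω):
  Node 1: (V_1 - 12)/8.2 + (V_1 - 0)/22000 = 0
Collecting terms: 0.122 × V_1 = 1.463  =>  V_1 = 12 V
Power in each resistor, P = (ΔV)²/R:
  P_R1 = (12 - 12)²/8.2 = 0.000002438 W
  P_R2 = (12 - 0)²/22000 = 0.006541 W
P_total = P_R1 + P_R2 = 0.006543 W

Final answer: 0.006543 W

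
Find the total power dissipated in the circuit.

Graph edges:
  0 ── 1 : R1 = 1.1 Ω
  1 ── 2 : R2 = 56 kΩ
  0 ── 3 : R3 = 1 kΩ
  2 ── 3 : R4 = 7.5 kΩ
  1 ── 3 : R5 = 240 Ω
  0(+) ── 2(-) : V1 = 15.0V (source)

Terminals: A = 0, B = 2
Nodal analysis, taking node 2 as the 0 V reference.
Source V1 fixes V_0 = 15 V.
KCL at each unknown node (sum of currents leaving = 0; resistances in Ω):
  Node 1: (V_1 - 15)/1.1 + (V_1 - 0)/56000 + (V_1 - V_3)/240 = 0
  Node 3: (V_3 - 15)/1000 + (V_3 - 0)/7500 + (V_3 - V_1)/240 = 0
Collecting terms (coefficients in siemens):
  0.9133·V_1 - 0.004167·V_3 = 13.64
  0.0053·V_3 - 0.004167·V_1 = 0.015
Determinant D = (0.9133)(0.0053) - (-0.004167)(-0.004167) = 0.004823
V_1 = [(13.64)(0.0053) - (-0.004167)(0.015)]/D = 15 V
V_3 = [(0.9133)(0.015) - (13.64)(-0.004167)]/D = 14.62 V
Power in each resistor, P = (ΔV)²/R:
  P_R1 = (15 - 15)²/1.1 = 0.000003717 W
  P_R2 = (15 - 0)²/56000 = 0.004017 W
  P_R3 = (15 - 14.62)²/1000 = 0.0001436 W
  P_R4 = (0 - 14.62)²/7500 = 0.0285 W
  P_R5 = (15 - 14.62)²/240 = 0.000592 W
P_total = P_R1 + P_R2 + P_R3 + P_R4 + P_R5 = 0.03326 W

Final answer: 0.03326 W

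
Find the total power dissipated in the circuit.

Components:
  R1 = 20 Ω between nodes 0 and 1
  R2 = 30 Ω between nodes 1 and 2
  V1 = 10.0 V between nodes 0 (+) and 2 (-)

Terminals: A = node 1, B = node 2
Nodal analysis, taking node 2 as the 0 V reference.
Source V1 fixes V_0 = 10 V.
KCL at each unknown node (sum of currents leaving = 0; resistances in Ω):
  Node 1: (V_1 - 10)/20 + (V_1 - 0)/30 = 0
Collecting terms: 0.08333 × V_1 = 0.5  =>  V_1 = 6 V
Power in each resistor, P = (ΔV)²/R:
  P_R1 = (10 - 6)²/20 = 0.8 W
  P_R2 = (6 - 0)²/30 = 1.2 W
P_total = P_R1 + P_R2 = 2 W

Final answer: 2 W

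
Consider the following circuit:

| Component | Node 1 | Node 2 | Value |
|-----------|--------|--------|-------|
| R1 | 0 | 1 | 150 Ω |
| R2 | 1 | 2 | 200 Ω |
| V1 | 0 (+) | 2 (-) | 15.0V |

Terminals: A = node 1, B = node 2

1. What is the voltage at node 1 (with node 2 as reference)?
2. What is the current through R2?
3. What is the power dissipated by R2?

Nodal analysis, taking node 2 as the 0 V reference.
Source V1 fixes V_0 = 15 V.
KCL at each unknown node (sum of currents leaving = 0; resistances in Ω):
  Node 1: (V_1 - 15)/150 + (V_1 - 0)/200 = 0
Collecting terms: 0.01167 × V_1 = 0.1  =>  V_1 = 8.571 V
Part 1:
  Read off the nodal solution: V_1 = 8.571 V
Part 2:
  I_R2 = (V_1 - V_2)/R2 = (8.571 - 0)/200 = 0.04286 A
  Magnitude: I_R2 = 0.04286 A
Part 3:
  I_R2 = (V_1 - V_2)/R2 = (8.571 - 0)/200 = 0.04286 A
  P_R2 = I_R2² × R2 = (0.04286)² × 200 = 0.3673 W

Final answers:
1. V_1 = 8.571 V
2. I_R2 = 0.04286 A
3. P_R2 = 0.3673 W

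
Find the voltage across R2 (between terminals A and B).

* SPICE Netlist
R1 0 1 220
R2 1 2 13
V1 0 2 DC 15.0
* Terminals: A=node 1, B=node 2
R1 and R2 are in series across V1 (node 0 → node 1 → node 2), and the output A–B is taken across R2, so this is a voltage divider.
Series current: I = V1/(R1 + R2) = 15/(220 + 13) = 15/233 = 0.06438 A
V_R2 = I × R2 = V1 × R2/(R1 + R2) = 15 × 13/233 = 0.8369 V

Final answer: 0.8369 V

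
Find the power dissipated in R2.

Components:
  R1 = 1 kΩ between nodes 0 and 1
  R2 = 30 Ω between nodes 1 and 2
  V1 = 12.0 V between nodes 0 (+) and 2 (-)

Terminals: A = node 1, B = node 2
Nodal analysis, taking node 2 as the 0 V reference.
Source V1 fixes V_0 = 12 V.
KCL at each unknown node (sum of currents leaving = 0; resistances in Ω):
  Node 1: (V_1 - 12)/1000 + (V_1 - 0)/30 = 0
Collecting terms: 0.03433 × V_1 = 0.012  =>  V_1 = 0.3495 V
I_R2 = (V_1 - V_2)/R2 = (0.3495 - 0)/30 = 0.01165 A
P_R2 = I_R2² × R2 = (0.01165)² × 30 = 0.004072 W

Final answer: 0.004072 W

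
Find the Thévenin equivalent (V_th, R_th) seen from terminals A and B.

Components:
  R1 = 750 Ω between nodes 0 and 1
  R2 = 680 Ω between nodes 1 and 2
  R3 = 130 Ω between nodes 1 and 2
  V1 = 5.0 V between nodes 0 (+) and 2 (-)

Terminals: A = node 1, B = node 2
Step 1 — V_th is the open-circuit voltage V_A - V_B (nothing connected across the terminals).
Nodal analysis, taking node 2 as the 0 V reference.
Source V1 fixes V_0 = 5 V.
KCL at each unknown node (sum of currents leaving = 0; resistances in Ω):
  Node 1: (V_1 - 5)/750 + (V_1 - 0)/680 + (V_1 - 0)/130 = 0
Collecting terms: 0.0105 × V_1 = 0.006667  =>  V_1 = 0.6351 V
V_th = V_1 - V_2 = 0.6351 - 0 = 0.6351 V
Step 2 — R_th: zero the source — replace V1 by a short circuit (node 2 merges into node 0) — and find the resistance seen between A (node 1) and B (node 0).
Reduce the network between node 1 (A) and node 0 (B) by series/parallel combination:
  Rp1 = R1 ‖ R2 ‖ R3 (parallel, all between nodes 0 and 1) = 1/(1/750 + 1/680 + 1/130) = 95.27 Ω
R_th = 95.27 Ω

Final answer: V_th = 0.6351 V, R_th = 95.27 Ω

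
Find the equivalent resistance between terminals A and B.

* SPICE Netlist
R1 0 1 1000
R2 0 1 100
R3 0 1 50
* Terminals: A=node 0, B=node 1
Reduce the network between node 0 (A) and node 1 (B) by series/parallel combination:
  Rp1 = R1 ‖ R2 ‖ R3 (parallel, all between nodes 0 and 1) = 1/(1/1000 + 1/100 + 1/50) = 32.26 Ω
R_eq = 32.26 Ω

Final answer: 32.26 Ω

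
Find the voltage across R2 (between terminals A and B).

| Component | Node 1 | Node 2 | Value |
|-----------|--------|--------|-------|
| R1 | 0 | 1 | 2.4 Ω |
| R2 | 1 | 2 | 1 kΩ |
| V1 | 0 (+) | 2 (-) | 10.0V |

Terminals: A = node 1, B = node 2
R1 and R2 are in series across V1 (node 0 → node 1 → node 2), and the output A–B is taken across R2, so this is a voltage divider.
Series current: I = V1/(R1 + R2) = 10/(2.4 + 1000) = 10/1002 = 0.009976 A
V_R2 = I × R2 = V1 × R2/(R1 + R2) = 10 × 1000/1002 = 9.976 V

Final answer: 9.976 V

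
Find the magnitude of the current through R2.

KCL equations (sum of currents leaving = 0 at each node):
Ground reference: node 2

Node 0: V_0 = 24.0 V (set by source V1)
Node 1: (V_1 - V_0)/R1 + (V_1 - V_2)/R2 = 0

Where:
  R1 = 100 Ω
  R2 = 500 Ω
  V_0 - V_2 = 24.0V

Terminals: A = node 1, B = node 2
Nodal analysis, taking node 2 as the 0 V reference.
Source V1 fixes V_0 = 24 V.
KCL at each unknown node (sum of currents leaving = 0; resistances in Ω):
  Node 1: (V_1 - 24)/100 + (V_1 - 0)/500 = 0
Collecting terms: 0.012 × V_1 = 0.24  =>  V_1 = 20 V
I_R2 = (V_1 - V_2)/R2 = (20 - 0)/500 = 0.04 A
|I_R2| = 0.04 A

Final answer: |I_R2| = 0.04 A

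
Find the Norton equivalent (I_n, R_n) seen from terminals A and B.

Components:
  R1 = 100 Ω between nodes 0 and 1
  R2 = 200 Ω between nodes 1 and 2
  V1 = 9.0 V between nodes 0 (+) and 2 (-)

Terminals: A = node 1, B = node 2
Find the Thévenin equivalent first; then I_n = V_th/R_th and R_n = R_th.
Step 1 — V_th is the open-circuit voltage V_A - V_B (nothing connected across the terminals).
Nodal analysis, taking node 2 as the 0 V reference.
Source V1 fixes V_0 = 9 V.
KCL at each unknown node (sum of currents leaving = 0; resistances in Ω):
  Node 1: (V_1 - 9)/100 + (V_1 - 0)/200 = 0
Collecting terms: 0.015 × V_1 = 0.09  =>  V_1 = 6 V
V_th = V_1 - V_2 = 6 - 0 = 6 V
Step 2 — R_th: zero the source — replace V1 by a short circuit (node 2 merges into node 0) — and find the resistance seen between A (node 1) and B (node 0).
Reduce the network between node 1 (A) and node 0 (B) by series/parallel combination:
  Rp1 = R1 ‖ R2 (parallel, both between nodes 0 and 1) = 1/(1/100 + 1/200) = 66.67 Ω
R_th = 66.67 Ω
I_n = V_th/R_th = 6/66.67 = 0.09 A, and R_n = R_th = 66.67 Ω

Final answer: I_n = 0.09 A, R_n = 66.67 Ω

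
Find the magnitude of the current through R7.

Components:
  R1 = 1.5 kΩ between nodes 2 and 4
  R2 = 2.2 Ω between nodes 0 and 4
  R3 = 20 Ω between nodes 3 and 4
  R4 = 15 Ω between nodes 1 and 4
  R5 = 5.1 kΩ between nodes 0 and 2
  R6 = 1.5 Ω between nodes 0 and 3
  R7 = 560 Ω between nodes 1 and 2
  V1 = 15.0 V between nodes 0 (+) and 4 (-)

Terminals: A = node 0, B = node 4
Nodal analysis, taking node 4 as the 0 V reference.
Source V1 fixes V_0 = 15 V.
KCL at each unknown node (sum of currents leaving = 0; resistances in Ω):
  Node 1: (V_1 - 0)/15 + (V_1 - V_2)/560 = 0
  Node 2: (V_2 - 0)/1500 + (V_2 - 15)/5100 + (V_2 - V_1)/560 = 0
  Node 3: (V_3 - 0)/20 + (V_3 - 15)/1.5 = 0
Collecting terms (coefficients in siemens):
  0.06845·V_1 - 0.001786·V_2 = 0
  0.002648·V_2 - 0.001786·V_1 = 0.002941
  0.7167·V_3 = 10
Solving these 3 simultaneous equations (Gaussian elimination) gives:
  V_1 = 0.02949 V, V_2 = 1.13 V, V_3 = 13.95 V
I_R7 = (V_1 - V_2)/R7 = (0.02949 - 1.13)/560 = -0.001966 A
|I_R7| = 0.001966 A

Final answer: |I_R7| = 0.001966 A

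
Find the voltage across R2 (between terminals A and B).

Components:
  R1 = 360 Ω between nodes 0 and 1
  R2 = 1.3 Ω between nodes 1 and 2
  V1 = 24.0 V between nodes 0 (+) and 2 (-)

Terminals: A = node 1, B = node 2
R1 and R2 are in series across V1 (node 0 → node 1 → node 2), and the output A–B is taken across R2, so this is a voltage divider.
Series current: I = V1/(R1 + R2) = 24/(360 + 1.3) = 24/361.3 = 0.06643 A
V_R2 = I × R2 = V1 × R2/(R1 + R2) = 24 × 1.3/361.3 = 0.08635 V

Final answer: 0.08635 V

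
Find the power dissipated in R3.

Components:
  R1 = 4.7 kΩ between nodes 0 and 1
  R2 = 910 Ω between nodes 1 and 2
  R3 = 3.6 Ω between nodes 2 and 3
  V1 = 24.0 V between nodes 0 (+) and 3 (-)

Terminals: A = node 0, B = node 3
Nodal analysis, taking node 3 as the 0 V reference.
Source V1 fixes V_0 = 24 V.
KCL at each unknown node (sum of currents leaving = 0; resistances in Ω):
  Node 1: (V_1 - 24)/4700 + (V_1 - V_2)/910 = 0
  Node 2: (V_2 - V_1)/910 + (V_2 - 0)/3.6 = 0
Collecting terms (coefficients in siemens):
  0.001312·V_1 - 0.001099·V_2 = 0.005106
  0.2789·V_2 - 0.001099·V_1 = 0
Determinant D = (0.001312)(0.2789) - (-0.001099)(-0.001099) = 0.0003646
V_1 = [(0.005106)(0.2789) - (-0.001099)(0)]/D = 3.906 V
V_2 = [(0.001312)(0) - (0.005106)(-0.001099)]/D = 0.01539 V
I_R3 = (V_2 - V_3)/R3 = (0.01539 - 0)/3.6 = 0.004275 A
P_R3 = I_R3² × R3 = (0.004275)² × 3.6 = 0.0000658 W

Final answer: 6.58e-05 W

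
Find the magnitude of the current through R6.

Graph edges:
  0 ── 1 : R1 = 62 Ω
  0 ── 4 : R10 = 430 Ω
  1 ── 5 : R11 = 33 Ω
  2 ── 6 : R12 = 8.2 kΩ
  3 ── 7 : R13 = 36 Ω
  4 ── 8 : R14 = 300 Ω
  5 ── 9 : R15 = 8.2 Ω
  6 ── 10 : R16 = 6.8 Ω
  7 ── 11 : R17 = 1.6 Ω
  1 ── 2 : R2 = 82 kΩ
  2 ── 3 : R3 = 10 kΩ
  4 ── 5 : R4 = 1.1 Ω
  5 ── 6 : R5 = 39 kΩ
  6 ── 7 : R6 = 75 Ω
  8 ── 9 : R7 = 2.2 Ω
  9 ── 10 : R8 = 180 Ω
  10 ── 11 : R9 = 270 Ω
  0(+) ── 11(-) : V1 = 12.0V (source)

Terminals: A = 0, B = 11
Nodal analysis, taking node 11 as the 0 V reference.
Source V1 fixes V_0 = 12 V.
KCL at each unknown node (sum of currents leaving = 0; resistances in Ω):
  Node 1: (V_1 - 12)/62 + (V_1 - V_2)/82000 + (V_1 - V_5)/33 = 0
  Node 2: (V_2 - V_1)/82000 + (V_2 - V_3)/10000 + (V_2 - V_6)/8200 = 0
  Node 3: (V_3 - V_2)/10000 + (V_3 - V_7)/36 = 0
  Node 4: (V_4 - V_5)/1.1 + (V_4 - 12)/430 + (V_4 - V_8)/300 = 0
  Node 5: (V_5 - V_4)/1.1 + (V_5 - V_6)/39000 + (V_5 - V_1)/33 + (V_5 - V_9)/8.2 = 0
  Node 6: (V_6 - V_5)/39000 + (V_6 - V_7)/75 + (V_6 - V_2)/8200 + (V_6 - V_10)/6.8 = 0
  Node 7: (V_7 - V_6)/75 + (V_7 - V_3)/36 + (V_7 - 0)/1.6 = 0
  Node 8: (V_8 - V_9)/2.2 + (V_8 - V_4)/300 = 0
  Node 9: (V_9 - V_8)/2.2 + (V_9 - V_10)/180 + (V_9 - V_5)/8.2 = 0
  Node 10: (V_10 - V_9)/180 + (V_10 - 0)/270 + (V_10 - V_6)/6.8 = 0
Collecting terms (coefficients in siemens):
  0.04644·V_1 - 0.0000122·V_2 - 0.0303·V_5 = 0.1935
  0.0002341·V_2 - 0.0000122·V_1 - 0.0001·V_3 - 0.000122·V_6 = 0
  0.02788·V_3 - 0.0001·V_2 - 0.02778·V_7 = 0
  0.9147·V_4 - 0.9091·V_5 - 0.003333·V_8 = 0.02791
  1.061·V_5 - 0.0303·V_1 - 0.9091·V_4 - 0.00002564·V_6 - 0.122·V_9 = 0
  0.1605·V_6 - 0.000122·V_2 - 0.00002564·V_5 - 0.01333·V_7 - 0.1471·V_10 = 0
  0.6661·V_7 - 0.02778·V_3 - 0.01333·V_6 = 0
  0.4579·V_8 - 0.003333·V_4 - 0.4545·V_9 = 0
  0.5821·V_9 - 0.122·V_5 - 0.4545·V_8 - 0.005556·V_10 = 0
  0.1563·V_10 - 0.1471·V_6 - 0.005556·V_9 = 0
Solving these 10 simultaneous equations (Gaussian elimination) gives:
  V_1 = 10.14 V, V_2 = 1.661 V, V_3 = 0.05062 V, V_4 = 9.159 V
  V_5 = 9.152 V, V_6 = 2.134 V, V_7 = 0.04482 V, V_8 = 8.865 V
  V_9 = 8.863 V, V_10 = 2.322 V
I_R6 = (V_6 - V_7)/R6 = (2.134 - 0.04482)/75 = 0.02785 A
|I_R6| = 0.02785 A

Final answer: |I_R6| = 0.02785 A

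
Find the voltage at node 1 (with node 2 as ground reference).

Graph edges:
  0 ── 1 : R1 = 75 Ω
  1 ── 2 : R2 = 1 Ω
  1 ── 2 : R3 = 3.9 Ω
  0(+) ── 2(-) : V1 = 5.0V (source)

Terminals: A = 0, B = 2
Nodal analysis, taking node 2 as the 0 V reference.
Source V1 fixes V_0 = 5 V.
KCL at each unknown node (sum of currents leaving = 0; resistances in Ω):
  Node 1: (V_1 - 5)/75 + (V_1 - 0)/1 + (V_1 - 0)/3.9 = 0
Collecting terms: 1.27 × V_1 = 0.06667  =>  V_1 = 0.0525 V
The requested potential is V_1 = 0.0525 V.

Final answer: V_1 = 0.0525 V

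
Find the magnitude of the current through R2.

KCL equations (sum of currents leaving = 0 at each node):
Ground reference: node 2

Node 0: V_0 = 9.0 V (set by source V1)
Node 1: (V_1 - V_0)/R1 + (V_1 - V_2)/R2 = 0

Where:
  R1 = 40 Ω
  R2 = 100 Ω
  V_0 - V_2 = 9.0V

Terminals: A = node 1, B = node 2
Nodal analysis, taking node 2 as the 0 V reference.
Source V1 fixes V_0 = 9 V.
KCL at each unknown node (sum of currents leaving = 0; resistances in Ω):
  Node 1: (V_1 - 9)/40 + (V_1 - 0)/100 = 0
Collecting terms: 0.035 × V_1 = 0.225  =>  V_1 = 6.429 V
I_R2 = (V_1 - V_2)/R2 = (6.429 - 0)/100 = 0.06429 A
|I_R2| = 0.06429 A

Final answer: |I_R2| = 0.06429 A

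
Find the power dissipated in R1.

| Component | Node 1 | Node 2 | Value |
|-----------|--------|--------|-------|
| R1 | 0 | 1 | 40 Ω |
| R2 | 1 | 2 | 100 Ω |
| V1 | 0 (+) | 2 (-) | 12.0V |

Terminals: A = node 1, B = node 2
Nodal analysis, taking node 2 as the 0 V reference.
Source V1 fixes V_0 = 12 V.
KCL at each unknown node (sum of currents leaving = 0; resistances in Ω):
  Node 1: (V_1 - 12)/40 + (V_1 - 0)/100 = 0
Collecting terms: 0.035 × V_1 = 0.3  =>  V_1 = 8.571 V
I_R1 = (V_0 - V_1)/R1 = (12 - 8.571)/40 = 0.08571 A
P_R1 = I_R1² × R1 = (0.08571)² × 40 = 0.2939 W

Final answer: 0.2939 W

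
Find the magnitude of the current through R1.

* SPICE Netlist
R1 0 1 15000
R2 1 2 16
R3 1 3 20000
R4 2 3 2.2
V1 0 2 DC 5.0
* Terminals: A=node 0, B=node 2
Nodal analysis, taking node 2 as the 0 V reference.
Source V1 fixes V_0 = 5 V.
KCL at each unknown node (sum of currents leaving = 0; resistances in Ω):
  Node 1: (V_1 - 5)/15000 + (V_1 - 0)/16 + (V_1 - V_3)/20000 = 0
  Node 3: (V_3 - V_1)/20000 + (V_3 - 0)/2.2 = 0
Collecting terms (coefficients in siemens):
  0.06262·V_1 - 0.00005·V_3 = 0.0003333
  0.4546·V_3 - 0.00005·V_1 = 0
Determinant D = (0.06262)(0.4546) - (-0.00005)(-0.00005) = 0.02847
V_1 = [(0.0003333)(0.4546) - (-0.00005)(0)]/D = 0.005323 V
V_3 = [(0.06262)(0) - (0.0003333)(-0.00005)]/D = 0.0000005855 V
I_R1 = (V_0 - V_1)/R1 = (5 - 0.005323)/15000 = 0.000333 A
|I_R1| = 0.000333 A

Final answer: |I_R1| = 0.000333 A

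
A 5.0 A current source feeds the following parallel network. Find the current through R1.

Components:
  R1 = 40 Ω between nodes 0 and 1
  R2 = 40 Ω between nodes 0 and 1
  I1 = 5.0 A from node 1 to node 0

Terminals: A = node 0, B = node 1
All resistors sit directly between nodes 0 and 1, so they are in parallel and share one voltage V; the full source current 5 A splits among them.
1/R_par = 1/40 + 1/40 = 0.05 S  =>  R_par = 20 Ω
V = I × R_par = 5 × 20 = 100 V
I_R1 = V/R1 = 100/40 = 2.5 A

Final answer: 2.5 A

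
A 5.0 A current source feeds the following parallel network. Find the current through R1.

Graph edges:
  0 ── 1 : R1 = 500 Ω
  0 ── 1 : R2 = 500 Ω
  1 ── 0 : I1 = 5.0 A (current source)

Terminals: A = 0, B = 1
All resistors sit directly between nodes 0 and 1, so they are in parallel and share one voltage V; the full source current 5 A splits among them.
1/R_par = 1/500 + 1/500 = 0.004 S  =>  R_par = 250 Ω
V = I × R_par = 5 × 250 = 1250 V
I_R1 = V/R1 = 1250/500 = 2.5 A

Final answer: 2.5 A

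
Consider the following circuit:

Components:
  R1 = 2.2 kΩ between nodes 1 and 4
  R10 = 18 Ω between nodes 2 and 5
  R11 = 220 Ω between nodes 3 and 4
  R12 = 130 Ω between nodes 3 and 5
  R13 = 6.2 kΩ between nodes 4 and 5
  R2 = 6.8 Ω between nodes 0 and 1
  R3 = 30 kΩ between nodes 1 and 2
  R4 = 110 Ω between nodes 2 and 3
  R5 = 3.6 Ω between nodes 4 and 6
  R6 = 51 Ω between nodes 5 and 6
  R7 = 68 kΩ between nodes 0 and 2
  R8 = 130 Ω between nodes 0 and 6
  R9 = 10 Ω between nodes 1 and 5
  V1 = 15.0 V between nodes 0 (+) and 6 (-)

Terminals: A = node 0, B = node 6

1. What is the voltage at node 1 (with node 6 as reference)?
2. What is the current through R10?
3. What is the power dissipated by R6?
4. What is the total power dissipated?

Nodal analysis, taking node 6 as the 0 V reference.
Source V1 fixes V_0 = 15 V.
KCL at each unknown node (sum of currents leaving = 0; resistances in Ω):
  Node 1: (V_1 - V_4)/2200 + (V_1 - 15)/6.8 + (V_1 - V_2)/30000 + (V_1 - V_5)/10 = 0
  Node 2: (V_2 - V_1)/30000 + (V_2 - V_3)/110 + (V_2 - 15)/68000 + (V_2 - V_5)/18 = 0
  Node 3: (V_3 - V_2)/110 + (V_3 - V_4)/220 + (V_3 - V_5)/130 = 0
  Node 4: (V_4 - V_1)/2200 + (V_4 - 0)/3.6 + (V_4 - V_3)/220 + (V_4 - V_5)/6200 = 0
  Node 5: (V_5 - 0)/51 + (V_5 - V_1)/10 + (V_5 - V_2)/18 + (V_5 - V_3)/130 + (V_5 - V_4)/6200 = 0
Collecting terms (coefficients in siemens):
  0.2475·V_1 - 0.00003333·V_2 - 0.0004545·V_4 - 0.1·V_5 = 2.206
  0.06469·V_2 - 0.00003333·V_1 - 0.009091·V_3 - 0.05556·V_5 = 0.0002206
  0.02133·V_3 - 0.009091·V_2 - 0.004545·V_4 - 0.007692·V_5 = 0
  0.2829·V_4 - 0.0004545·V_1 - 0.004545·V_3 - 0.0001613·V_5 = 0
  0.183·V_5 - 0.1·V_1 - 0.05556·V_2 - 0.007692·V_3 - 0.0001613·V_4 = 0
Solving these 5 simultaneous equations (Gaussian elimination) gives:
  V_1 = 13.26 V, V_2 = 10.43 V, V_3 = 8.36 V, V_4 = 0.1617 V
  V_5 = 10.76 V
Part 1:
  Read off the nodal solution: V_1 = 13.26 V
Part 2:
  I_R10 = (V_2 - V_5)/R10 = (10.43 - 10.76)/18 = -0.01863 A
  Magnitude: I_R10 = 0.01863 A
Part 3:
  I_R6 = (V_5 - V_6)/R6 = (10.76 - 0)/51 = 0.211 A
  P_R6 = I_R6² × R6 = (0.211)² × 51 = 2.271 W
Part 4:
  Power in each resistor, P = (ΔV)²/R:
    P_R1 = (13.26 - 0.1617)²/2200 = 0.07798 W
    P_R2 = (15 - 13.26)²/6.8 = 0.4452 W
    P_R3 = (13.26 - 10.43)²/30000 = 0.0002676 W
    P_R4 = (10.43 - 8.36)²/110 = 0.03883 W
    P_R5 = (0.1617 - 0)²/3.6 = 0.007267 W
    P_R6 = (10.76 - 0)²/51 = 2.271 W
    P_R7 = (15 - 10.43)²/68000 = 0.0003076 W
    P_R8 = (15 - 0)²/130 = 1.731 W
    P_R9 = (13.26 - 10.76)²/10 = 0.6241 W
    P_R10 = (10.43 - 10.76)²/18 = 0.006245 W
    P_R11 = (8.36 - 0.1617)²/220 = 0.3055 W
    P_R12 = (8.36 - 10.76)²/130 = 0.04438 W
    P_R13 = (0.1617 - 10.76)²/6200 = 0.01812 W
  P_total = P_R1 + P_R2 + P_R3 + P_R4 + P_R5 + P_R6 + P_R7 + P_R8 + P_R9 + P_R10 + P_R11 + P_R12 + P_R13 = 5.57 W

Final answers:
1. V_1 = 13.26 V
2. I_R10 = 0.01863 A
3. P_R6 = 2.271 W
4. P_total = 5.57 W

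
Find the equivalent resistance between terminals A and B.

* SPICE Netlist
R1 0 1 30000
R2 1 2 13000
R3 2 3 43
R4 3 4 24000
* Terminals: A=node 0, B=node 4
Reduce the network between node 0 (A) and node 4 (B) by series/parallel combination:
  Rs1 = R1 + R2 (series, joined only at node 1) = 30000 + 13000 = 43000 Ω
  Rs2 = R3 + Rs1 (series, joined only at node 2) = 43 + 43000 = 43040 Ω
  Rs3 = R4 + Rs2 (series, joined only at node 3) = 24000 + 43040 = 67040 Ω
R_eq = 67.04 kΩ

Final answer: 67.04 kΩ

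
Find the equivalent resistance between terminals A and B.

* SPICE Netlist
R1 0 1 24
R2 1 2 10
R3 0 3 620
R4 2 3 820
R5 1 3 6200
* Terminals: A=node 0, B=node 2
The network is not a plain series/parallel combination. Inject a 1 A test current into terminal A (node 0) and return it from terminal B (node 2); then R_eq = V_A / (1 A).
Nodal analysis, taking node 2 as the 0 V reference.
Current source I_test pushes 1 A into node 0 and draws it out of node 2.
KCL at each unknown node (sum of currents leaving = 0; resistances in Ω):
  Node 0: (V_0 - V_1)/24 + (V_0 - V_3)/620 - 1 = 0
  Node 1: (V_1 - V_0)/24 + (V_1 - 0)/10 + (V_1 - V_3)/6200 = 0
  Node 3: (V_3 - V_0)/620 + (V_3 - V_1)/6200 + (V_3 - 0)/820 = 0
Collecting terms (coefficients in siemens):
  0.04328·V_0 - 0.04167·V_1 - 0.001613·V_3 = 1
  0.1418·V_1 - 0.04167·V_0 - 0.0001613·V_3 = 0
  0.002994·V_3 - 0.001613·V_0 - 0.0001613·V_1 = 0
Solving these 3 simultaneous equations (Gaussian elimination) gives:
  V_0 = 33.2 V, V_1 = 9.775 V, V_3 = 18.42 V
R_eq = V_0 / 1 A = 33.2 Ω

Final answer: 33.2 Ω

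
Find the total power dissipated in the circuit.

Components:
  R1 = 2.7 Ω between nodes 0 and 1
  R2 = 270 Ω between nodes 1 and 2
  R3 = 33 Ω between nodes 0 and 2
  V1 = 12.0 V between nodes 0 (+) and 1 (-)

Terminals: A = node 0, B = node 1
Nodal analysis, taking node 1 as the 0 V reference.
Source V1 fixes V_0 = 12 V.
KCL at each unknown node (sum of currents leaving = 0; resistances in Ω):
  Node 2: (V_2 - 0)/270 + (V_2 - 12)/33 = 0
Collecting terms: 0.03401 × V_2 = 0.3636  =>  V_2 = 10.69 V
Power in each resistor, P = (ΔV)²/R:
  P_R1 = (12 - 0)²/2.7 = 53.33 W
  P_R2 = (0 - 10.69)²/270 = 0.4235 W
  P_R3 = (12 - 10.69)²/33 = 0.05176 W
P_total = P_R1 + P_R2 + P_R3 = 53.81 W

Final answer: 53.81 W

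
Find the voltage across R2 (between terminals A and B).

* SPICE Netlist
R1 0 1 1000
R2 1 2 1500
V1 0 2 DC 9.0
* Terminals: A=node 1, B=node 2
R1 and R2 are in series across V1 (node 0 → node 1 → node 2), and the output A–B is taken across R2, so this is a voltage divider.
Series current: I = V1/(R1 + R2) = 9/(1000 + 1500) = 9/2500 = 0.0036 A
V_R2 = I × R2 = V1 × R2/(R1 + R2) = 9 × 1500/2500 = 5.4 V

Final answer: 5.4 V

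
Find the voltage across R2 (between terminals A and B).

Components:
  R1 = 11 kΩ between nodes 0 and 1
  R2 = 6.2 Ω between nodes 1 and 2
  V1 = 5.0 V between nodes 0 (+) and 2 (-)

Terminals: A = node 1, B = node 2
R1 and R2 are in series across V1 (node 0 → node 1 → node 2), and the output A–B is taken across R2, so this is a voltage divider.
Series current: I = V1/(R1 + R2) = 5/(11000 + 6.2) = 5/11010 = 0.0004543 A
V_R2 = I × R2 = V1 × R2/(R1 + R2) = 5 × 6.2/11010 = 0.002817 V

Final answer: 0.002817 V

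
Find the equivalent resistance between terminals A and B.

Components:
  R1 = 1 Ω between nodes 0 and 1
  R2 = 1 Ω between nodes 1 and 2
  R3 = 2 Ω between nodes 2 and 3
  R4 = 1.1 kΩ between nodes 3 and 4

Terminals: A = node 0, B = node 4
Reduce the network between node 0 (A) and node 4 (B) by series/parallel combination:
  Rs1 = R1 + R2 (series, joined only at node 1) = 1 + 1 = 2 Ω
  Rs2 = R3 + Rs1 (series, joined only at node 2) = 2 + 2 = 4 Ω
  Rs3 = R4 + Rs2 (series, joined only at node 3) = 1100 + 4 = 1104 Ω
R_eq = 1.104 kΩ

Final answer: 1.104 kΩ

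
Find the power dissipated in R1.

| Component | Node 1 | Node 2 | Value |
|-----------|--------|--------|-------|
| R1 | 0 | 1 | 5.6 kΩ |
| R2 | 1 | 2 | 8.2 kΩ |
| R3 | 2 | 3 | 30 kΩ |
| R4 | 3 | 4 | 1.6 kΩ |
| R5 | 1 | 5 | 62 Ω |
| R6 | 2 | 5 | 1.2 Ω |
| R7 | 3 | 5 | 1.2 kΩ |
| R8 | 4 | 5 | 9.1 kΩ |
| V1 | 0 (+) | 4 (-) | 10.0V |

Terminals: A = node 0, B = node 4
Nodal analysis, taking node 4 as the 0 V reference.
Source V1 fixes V_0 = 10 V.
KCL at each unknown node (sum of currents leaving = 0; resistances in Ω):
  Node 1: (V_1 - 10)/5600 + (V_1 - V_2)/8200 + (V_1 - V_5)/62 = 0
  Node 2: (V_2 - V_1)/8200 + (V_2 - V_3)/30000 + (V_2 - V_5)/1.2 = 0
  Node 3: (V_3 - V_2)/30000 + (V_3 - 0)/1600 + (V_3 - V_5)/1200 = 0
  Node 5: (V_5 - V_1)/62 + (V_5 - V_2)/1.2 + (V_5 - V_3)/1200 + (V_5 - 0)/9100 = 0
Collecting terms (coefficients in siemens):
  0.01643·V_1 - 0.000122·V_2 - 0.01613·V_5 = 0.001786
  0.8335·V_2 - 0.000122·V_1 - 0.00003333·V_3 - 0.8333·V_5 = 0
  0.001492·V_3 - 0.00003333·V_2 - 0.0008333·V_5 = 0
  0.8504·V_5 - 0.01613·V_1 - 0.8333·V_2 - 0.0008333·V_3 = 0
Solving these 4 simultaneous equations (Gaussian elimination) gives:
  V_1 = 2.798 V, V_2 = 2.719 V, V_3 = 1.58 V, V_5 = 2.719 V
I_R1 = (V_0 - V_1)/R1 = (10 - 2.798)/5600 = 0.001286 A
P_R1 = I_R1² × R1 = (0.001286)² × 5600 = 0.009262 W

Final answer: 0.009262 W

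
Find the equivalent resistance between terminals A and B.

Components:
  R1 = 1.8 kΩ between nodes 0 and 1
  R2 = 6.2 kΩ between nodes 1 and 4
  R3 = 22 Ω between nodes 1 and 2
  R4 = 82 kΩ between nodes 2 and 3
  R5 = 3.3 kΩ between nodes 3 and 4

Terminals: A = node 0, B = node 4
Reduce the network between node 0 (A) and node 4 (B) by series/parallel combination:
  Rs1 = R3 + R4 (series, joined only at node 2) = 22 + 82000 = 82020 Ω
  Rs2 = R5 + Rs1 (series, joined only at node 3) = 3300 + 82020 = 85320 Ω
  Rp1 = R2 ‖ Rs2 (parallel, both between nodes 1 and 4) = 1/(1/6200 + 1/85320) = 5780 Ω
  Rs3 = R1 + Rp1 (series, joined only at node 1) = 1800 + 5780 = 7580 Ω
R_eq = 7.58 kΩ

Final answer: 7.58 kΩ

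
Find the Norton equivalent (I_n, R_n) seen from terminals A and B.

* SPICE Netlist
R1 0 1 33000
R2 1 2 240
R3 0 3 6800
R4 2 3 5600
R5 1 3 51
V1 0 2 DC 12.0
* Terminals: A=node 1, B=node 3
Find the Thévenin equivalent first; then I_n = V_th/R_th and R_n = R_th.
Step 1 — V_th is the open-circuit voltage V_A - V_B (nothing connected across the terminals).
Nodal analysis, taking node 2 as the 0 V reference.
Source V1 fixes V_0 = 12 V.
KCL at each unknown node (sum of currents leaving = 0; resistances in Ω):
  Node 1: (V_1 - 12)/33000 + (V_1 - 0)/240 + (V_1 - V_3)/51 = 0
  Node 3: (V_3 - 12)/6800 + (V_3 - 0)/5600 + (V_3 - V_1)/51 = 0
Collecting terms (coefficients in siemens):
  0.0238·V_1 - 0.01961·V_3 = 0.0003636
  0.01993·V_3 - 0.01961·V_1 = 0.001765
Determinant D = (0.0238)(0.01993) - (-0.01961)(-0.01961) = 0.00009005
V_1 = [(0.0003636)(0.01993) - (-0.01961)(0.001765)]/D = 0.4648 V
V_3 = [(0.0238)(0.001765) - (0.0003636)(-0.01961)]/D = 0.5457 V
V_th = V_1 - V_3 = 0.4648 - 0.5457 = -0.08094 V
Step 2 — R_th: zero the source — replace V1 by a short circuit (node 2 merges into node 0) — and find the resistance seen between A (node 1) and B (node 3).
Reduce the network between node 1 (A) and node 3 (B) by series/parallel combination:
  Rp1 = R1 ‖ R2 (parallel, both between nodes 0 and 1) = 1/(1/33000 + 1/240) = 238.3 Ω
  Rp2 = R3 ‖ R4 (parallel, both between nodes 0 and 3) = 1/(1/6800 + 1/5600) = 3071 Ω
  Rs1 = Rp1 + Rp2 (series, joined only at node 0) = 238.3 + 3071 = 3309 Ω
  Rp3 = R5 ‖ Rs1 (parallel, both between nodes 1 and 3) = 1/(1/51 + 1/3309) = 50.23 Ω
R_th = 50.23 Ω
I_n = V_th/R_th = -0.08094/50.23 = -0.001611 A, and R_n = R_th = 50.23 Ω

Final answer: I_n = -0.001611 A, R_n = 50.23 Ω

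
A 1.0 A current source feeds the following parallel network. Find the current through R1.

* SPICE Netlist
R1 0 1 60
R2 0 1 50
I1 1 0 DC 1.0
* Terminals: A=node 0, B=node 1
All resistors sit directly between nodes 0 and 1, so they are in parallel and share one voltage V; the full source current 1 A splits among them.
1/R_par = 1/60 + 1/50 = 0.03667 S  =>  R_par = 27.27 Ω
V = I × R_par = 1 × 27.27 = 27.27 V
I_R1 = V/R1 = 27.27/60 = 0.4545 A

Final answer: 0.4545 A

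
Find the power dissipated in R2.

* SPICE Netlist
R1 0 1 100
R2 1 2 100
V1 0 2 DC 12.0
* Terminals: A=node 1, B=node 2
Nodal analysis, taking node 2 as the 0 V reference.
Source V1 fixes V_0 = 12 V.
KCL at each unknown node (sum of currents leaving = 0; resistances in Ω):
  Node 1: (V_1 - 12)/100 + (V_1 - 0)/100 = 0
Collecting terms: 0.02 × V_1 = 0.12  =>  V_1 = 6 V
I_R2 = (V_1 - V_2)/R2 = (6 - 0)/100 = 0.06 A
P_R2 = I_R2² × R2 = (0.06)² × 100 = 0.36 W

Final answer: 0.36 W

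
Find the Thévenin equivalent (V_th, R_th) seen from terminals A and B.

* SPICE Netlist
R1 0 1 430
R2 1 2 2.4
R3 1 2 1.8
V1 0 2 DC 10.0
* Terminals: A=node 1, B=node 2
Step 1 — V_th is the open-circuit voltage V_A - V_B (nothing connected across the terminals).
Nodal analysis, taking node 2 as the 0 V reference.
Source V1 fixes V_0 = 10 V.
KCL at each unknown node (sum of currents leaving = 0; resistances in Ω):
  Node 1: (V_1 - 10)/430 + (V_1 - 0)/2.4 + (V_1 - 0)/1.8 = 0
Collecting terms: 0.9745 × V_1 = 0.02326  =>  V_1 = 0.02386 V
V_th = V_1 - V_2 = 0.02386 - 0 = 0.02386 V
Step 2 — R_th: zero the source — replace V1 by a short circuit (node 2 merges into node 0) — and find the resistance seen between A (node 1) and B (node 0).
Reduce the network between node 1 (A) and node 0 (B) by series/parallel combination:
  Rp1 = R1 ‖ R2 ‖ R3 (parallel, all between nodes 0 and 1) = 1/(1/430 + 1/2.4 + 1/1.8) = 1.026 Ω
R_th = 1.026 Ω

Final answer: V_th = 0.02386 V, R_th = 1.026 Ω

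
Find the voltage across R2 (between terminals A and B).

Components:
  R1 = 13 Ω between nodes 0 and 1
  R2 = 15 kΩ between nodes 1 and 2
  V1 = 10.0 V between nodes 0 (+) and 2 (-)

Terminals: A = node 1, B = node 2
R1 and R2 are in series across V1 (node 0 → node 1 → node 2), and the output A–B is taken across R2, so this is a voltage divider.
Series current: I = V1/(R1 + R2) = 10/(13 + 15000) = 10/15010 = 0.0006661 A
V_R2 = I × R2 = V1 × R2/(R1 + R2) = 10 × 15000/15010 = 9.991 V

Final answer: 9.991 V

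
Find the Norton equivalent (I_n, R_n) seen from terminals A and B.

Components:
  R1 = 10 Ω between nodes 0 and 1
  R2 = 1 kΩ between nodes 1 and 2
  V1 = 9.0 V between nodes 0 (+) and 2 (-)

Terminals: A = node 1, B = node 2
Find the Thévenin equivalent first; then I_n = V_th/R_th and R_n = R_th.
Step 1 — V_th is the open-circuit voltage V_A - V_B (nothing connected across the terminals).
Nodal analysis, taking node 2 as the 0 V reference.
Source V1 fixes V_0 = 9 V.
KCL at each unknown node (sum of currents leaving = 0; resistances in Ω):
  Node 1: (V_1 - 9)/10 + (V_1 - 0)/1000 = 0
Collecting terms: 0.101 × V_1 = 0.9  =>  V_1 = 8.911 V
V_th = V_1 - V_2 = 8.911 - 0 = 8.911 V
Step 2 — R_th: zero the source — replace V1 by a short circuit (node 2 merges into node 0) — and find the resistance seen between A (node 1) and B (node 0).
Reduce the network between node 1 (A) and node 0 (B) by series/parallel combination:
  Rp1 = R1 ‖ R2 (parallel, both between nodes 0 and 1) = 1/(1/10 + 1/1000) = 9.901 Ω
R_th = 9.901 Ω
I_n = V_th/R_th = 8.911/9.901 = 0.9 A, and R_n = R_th = 9.901 Ω

Final answer: I_n = 0.9 A, R_n = 9.901 Ω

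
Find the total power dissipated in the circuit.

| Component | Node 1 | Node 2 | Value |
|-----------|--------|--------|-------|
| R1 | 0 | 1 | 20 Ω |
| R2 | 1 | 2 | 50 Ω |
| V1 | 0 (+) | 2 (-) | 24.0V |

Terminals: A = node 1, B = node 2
Nodal analysis, taking node 2 as the 0 V reference.
Source V1 fixes V_0 = 24 V.
KCL at each unknown node (sum of currents leaving = 0; resistances in Ω):
  Node 1: (V_1 - 24)/20 + (V_1 - 0)/50 = 0
Collecting terms: 0.07 × V_1 = 1.2  =>  V_1 = 17.14 V
Power in each resistor, P = (ΔV)²/R:
  P_R1 = (24 - 17.14)²/20 = 2.351 W
  P_R2 = (17.14 - 0)²/50 = 5.878 W
P_total = P_R1 + P_R2 = 8.229 W

Final answer: 8.229 W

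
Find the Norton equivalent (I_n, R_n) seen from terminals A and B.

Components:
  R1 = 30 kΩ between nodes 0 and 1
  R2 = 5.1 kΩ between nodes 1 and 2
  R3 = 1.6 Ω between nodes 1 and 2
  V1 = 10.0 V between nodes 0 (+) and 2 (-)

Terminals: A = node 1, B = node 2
Find the Thévenin equivalent first; then I_n = V_th/R_th and R_n = R_th.
Step 1 — V_th is the open-circuit voltage V_A - V_B (nothing connected across the terminals).
Nodal analysis, taking node 2 as the 0 V reference.
Source V1 fixes V_0 = 10 V.
KCL at each unknown node (sum of currents leaving = 0; resistances in Ω):
  Node 1: (V_1 - 10)/30000 + (V_1 - 0)/5100 + (V_1 - 0)/1.6 = 0
Collecting terms: 0.6252 × V_1 = 0.0003333  =>  V_1 = 0.0005331 V
V_th = V_1 - V_2 = 0.0005331 - 0 = 0.0005331 V
Step 2 — R_th: zero the source — replace V1 by a short circuit (node 2 merges into node 0) — and find the resistance seen between A (node 1) and B (node 0).
Reduce the network between node 1 (A) and node 0 (B) by series/parallel combination:
  Rp1 = R1 ‖ R2 ‖ R3 (parallel, all between nodes 0 and 1) = 1/(1/30000 + 1/5100 + 1/1.6) = 1.599 Ω
R_th = 1.599 Ω
I_n = V_th/R_th = 0.0005331/1.599 = 0.0003333 A, and R_n = R_th = 1.599 Ω

Final answer: I_n = 0.0003333 A, R_n = 1.599 Ω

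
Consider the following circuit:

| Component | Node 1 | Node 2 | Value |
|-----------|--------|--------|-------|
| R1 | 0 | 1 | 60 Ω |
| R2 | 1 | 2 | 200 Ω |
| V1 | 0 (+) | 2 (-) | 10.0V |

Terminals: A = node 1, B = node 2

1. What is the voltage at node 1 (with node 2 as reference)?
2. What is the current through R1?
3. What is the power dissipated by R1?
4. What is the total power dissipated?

Nodal analysis, taking node 2 as the 0 V reference.
Source V1 fixes V_0 = 10 V.
KCL at each unknown node (sum of currents leaving = 0; resistances in Ω):
  Node 1: (V_1 - 10)/60 + (V_1 - 0)/200 = 0
Collecting terms: 0.02167 × V_1 = 0.1667  =>  V_1 = 7.692 V
Part 1:
  Read off the nodal solution: V_1 = 7.692 V
Part 2:
  I_R1 = (V_0 - V_1)/R1 = (10 - 7.692)/60 = 0.03846 A
  Magnitude: I_R1 = 0.03846 A
Part 3:
  I_R1 = (V_0 - V_1)/R1 = (10 - 7.692)/60 = 0.03846 A
  P_R1 = I_R1² × R1 = (0.03846)² × 60 = 0.08876 W
Part 4:
  Power in each resistor, P = (ΔV)²/R:
    P_R1 = (10 - 7.692)²/60 = 0.08876 W
    P_R2 = (7.692 - 0)²/200 = 0.2959 W
  P_total = P_R1 + P_R2 = 0.3846 W

Final answers:
1. V_1 = 7.692 V
2. I_R1 = 0.03846 A
3. P_R1 = 0.08876 W
4. P_total = 0.3846 W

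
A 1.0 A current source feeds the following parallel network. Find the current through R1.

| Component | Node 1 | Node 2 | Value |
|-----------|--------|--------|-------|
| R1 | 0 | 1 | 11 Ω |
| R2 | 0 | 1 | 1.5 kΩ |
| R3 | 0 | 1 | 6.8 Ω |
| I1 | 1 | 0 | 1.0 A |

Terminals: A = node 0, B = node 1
All resistors sit directly between nodes 0 and 1, so they are in parallel and share one voltage V; the full source current 1 A splits among them.
1/R_par = 1/11 + 1/1500 + 1/6.8 = 0.2386 S  =>  R_par = 4.191 Ω
V = I × R_par = 1 × 4.191 = 4.191 V
I_R1 = V/R1 = 4.191/11 = 0.381 A

Final answer: 0.381 A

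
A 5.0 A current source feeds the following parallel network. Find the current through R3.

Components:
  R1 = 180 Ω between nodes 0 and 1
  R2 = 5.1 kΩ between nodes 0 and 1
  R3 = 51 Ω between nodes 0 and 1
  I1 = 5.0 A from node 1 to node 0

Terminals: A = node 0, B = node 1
All resistors sit directly between nodes 0 and 1, so they are in parallel and share one voltage V; the full source current 5 A splits among them.
1/R_par = 1/180 + 1/5100 + 1/51 = 0.02536 S  =>  R_par = 39.43 Ω
V = I × R_par = 5 × 39.43 = 197.2 V
I_R3 = V/R3 = 197.2/51 = 3.866 A

Final answer: 3.866 A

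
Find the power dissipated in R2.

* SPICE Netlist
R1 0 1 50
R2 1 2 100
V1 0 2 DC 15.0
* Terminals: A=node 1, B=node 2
Nodal analysis, taking node 2 as the 0 V reference.
Source V1 fixes V_0 = 15 V.
KCL at each unknown node (sum of currents leaving = 0; resistances in Ω):
  Node 1: (V_1 - 15)/50 + (V_1 - 0)/100 = 0
Collecting terms: 0.03 × V_1 = 0.3  =>  V_1 = 10 V
I_R2 = (V_1 - V_2)/R2 = (10 - 0)/100 = 0.1 A
P_R2 = I_R2² × R2 = (0.1)² × 100 = 1 W

Final answer: 1 W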